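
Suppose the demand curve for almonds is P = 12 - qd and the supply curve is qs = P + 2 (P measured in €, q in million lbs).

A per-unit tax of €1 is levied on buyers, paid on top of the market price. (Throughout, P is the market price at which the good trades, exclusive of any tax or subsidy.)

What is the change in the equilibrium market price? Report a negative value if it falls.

Original equilibrium: 12 - P = P + 2 gives 10 = 2P, so P = 5 and q = 7.
Since buyers pay the price plus the tax, the effective demand curve becomes qd = 11 - P.
Equate the new curves: 11 - P = P + 2, giving 9 = 2P, P = 4.5, q = 6.5.
ΔP = 4.5 − 5 = -0.5.

-0.5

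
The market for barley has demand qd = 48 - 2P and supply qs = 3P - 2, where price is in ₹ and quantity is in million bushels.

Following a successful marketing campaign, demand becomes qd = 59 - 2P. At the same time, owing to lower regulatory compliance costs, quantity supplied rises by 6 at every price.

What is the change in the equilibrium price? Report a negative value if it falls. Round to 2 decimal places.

Solve the original market: 48 - 2P = 3P - 2, hence P = 10 and q = 28.
With the change applied: demand qd = 59 - 2P, supply qs = 3P + 4.
New equilibrium: 59 - 2P = 3P + 4 ⇒ 55 = 5P ⇒ P = 11, q = 37.
ΔP = 11 − 10 = +1.00.

+1.00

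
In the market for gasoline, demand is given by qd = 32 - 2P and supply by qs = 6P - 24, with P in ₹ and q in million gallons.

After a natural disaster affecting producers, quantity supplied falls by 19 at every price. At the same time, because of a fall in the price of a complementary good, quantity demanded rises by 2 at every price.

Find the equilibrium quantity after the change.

Before the shock: 32 - 2P = 6P - 24 ⇒ 56 = 8P ⇒ P = 7, q = 18.
The shock moves the curves to qd = 34 - 2P and qs = 6P - 43.
Setting them equal: 34 - 2P = 6P - 43 → 77 = 8P, so P = 9.625 and q = 14.75.

14.75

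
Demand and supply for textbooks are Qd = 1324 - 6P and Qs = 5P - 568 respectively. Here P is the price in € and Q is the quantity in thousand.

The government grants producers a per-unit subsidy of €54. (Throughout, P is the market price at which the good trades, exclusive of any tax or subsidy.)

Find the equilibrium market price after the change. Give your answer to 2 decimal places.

Solve the original market: 1324 - 6P = 5P - 568, hence P = 172 and Q = 292.
Since sellers receive the price plus the subsidy, the effective supply curve becomes Qs = 5P - 298.
Clearing the new market: 1324 - 6P = 5P - 298, so P = 1622/11 ≈ 147.4545 and Q = 4832/11 ≈ 439.2727.

147.45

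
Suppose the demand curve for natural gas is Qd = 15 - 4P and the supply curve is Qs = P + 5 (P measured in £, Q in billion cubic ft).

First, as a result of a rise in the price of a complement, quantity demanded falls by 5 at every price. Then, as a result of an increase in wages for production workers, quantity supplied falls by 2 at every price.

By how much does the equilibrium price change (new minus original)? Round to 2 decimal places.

-0.60

Solve the original market: 15 - 4P = P + 5, hence P = 2 and Q = 7.
The new curves are Qd = 10 - 4P (demand) and Qs = P + 3 (supply).
New equilibrium: 10 - 4P = P + 3 ⇒ 7 = 5P ⇒ P = 1.4, Q = 4.4.
ΔP = 1.4 − 2 = -0.60.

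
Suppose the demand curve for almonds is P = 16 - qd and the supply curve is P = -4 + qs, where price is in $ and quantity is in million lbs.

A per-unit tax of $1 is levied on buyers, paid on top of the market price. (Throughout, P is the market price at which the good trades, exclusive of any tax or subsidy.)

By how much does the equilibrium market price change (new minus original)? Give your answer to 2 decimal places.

-0.50

Original equilibrium: 16 - P = P + 4 gives 12 = 2P, so P = 6 and q = 10.
Since buyers pay the price plus the tax, the effective demand curve becomes qd = 15 - P.
New equilibrium: 15 - P = P + 4 ⇒ 11 = 2P ⇒ P = 5.5, q = 9.5.
ΔP = 5.5 − 6 = -0.50.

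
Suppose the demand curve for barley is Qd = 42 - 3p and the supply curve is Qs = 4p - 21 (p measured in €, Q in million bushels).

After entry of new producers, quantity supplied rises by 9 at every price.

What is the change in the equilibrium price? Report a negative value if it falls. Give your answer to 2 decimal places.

-1.29

Solve the original market: 42 - 3p = 4p - 21, hence p = 9 and Q = 15.
The shock moves the curves to Qd = 42 - 3p and Qs = 4p - 12.
Setting them equal: 42 - 3p = 4p - 12 → 54 = 7p, so p = 54/7 ≈ 7.7143 and Q = 132/7 ≈ 18.8571.
Δp = 7.7143 − 9 = -1.29.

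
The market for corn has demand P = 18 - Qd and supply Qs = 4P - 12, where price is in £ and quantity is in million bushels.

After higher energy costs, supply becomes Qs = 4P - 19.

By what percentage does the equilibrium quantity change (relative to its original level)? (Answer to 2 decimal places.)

-11.67

Initially, 18 - P = 4P - 12, so 30 = 5P and P = 6, Q = 12.
With the change applied: demand Qd = 18 - P, supply Qs = 4P - 19.
Clearing the new market: 18 - P = 4P - 19, so P = 7.4 and Q = 10.6.
%ΔQ = (10.6 − 12) / 12 × 100 = -11.67%.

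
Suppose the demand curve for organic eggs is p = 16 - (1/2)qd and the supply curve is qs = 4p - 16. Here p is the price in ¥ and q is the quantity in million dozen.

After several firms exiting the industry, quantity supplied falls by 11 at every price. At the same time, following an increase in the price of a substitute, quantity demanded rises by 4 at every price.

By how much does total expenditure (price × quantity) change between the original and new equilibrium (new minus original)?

+29.5

Original equilibrium: 32 - 2p = 4p - 16 gives 48 = 6p, so p = 8 and q = 16.
The shock moves the curves to qd = 36 - 2p and qs = 4p - 27.
New equilibrium: 36 - 2p = 4p - 27 ⇒ 63 = 6p ⇒ p = 10.5, q = 15.
Expenditure moves from 8×16 = 128 to 10.5×15 = 157.5; change = +29.5.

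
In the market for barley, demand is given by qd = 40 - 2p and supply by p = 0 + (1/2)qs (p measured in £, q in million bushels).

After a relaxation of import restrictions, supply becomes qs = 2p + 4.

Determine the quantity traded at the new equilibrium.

Solve the original market: 40 - 2p = 2p, hence p = 10 and q = 20.
With the change applied: demand qd = 40 - 2p, supply qs = 2p + 4.
New equilibrium: 40 - 2p = 2p + 4 ⇒ 36 = 4p ⇒ p = 9, q = 22.

22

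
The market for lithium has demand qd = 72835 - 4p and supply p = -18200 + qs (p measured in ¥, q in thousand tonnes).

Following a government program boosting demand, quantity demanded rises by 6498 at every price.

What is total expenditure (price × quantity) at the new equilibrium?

Solve the original market: 72835 - 4p = p + 18200, hence p = 10927 and q = 29127.
The new curves are qd = 79333 - 4p (demand) and qs = p + 18200 (supply).
Clearing the new market: 79333 - 4p = p + 18200, so p = 12226.6 and q = 30426.6.
New expenditure = 12226.6 × 30426.6 = 372013867.56.

372013867.56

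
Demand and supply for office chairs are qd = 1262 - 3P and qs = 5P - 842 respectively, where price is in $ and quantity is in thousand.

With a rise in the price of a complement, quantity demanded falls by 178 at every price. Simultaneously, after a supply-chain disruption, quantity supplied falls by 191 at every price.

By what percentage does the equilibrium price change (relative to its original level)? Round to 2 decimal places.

Initially, 1262 - 3P = 5P - 842, so 2104 = 8P and P = 263, q = 473.
After the shift, demand is qd = 1084 - 3P and supply is qs = 5P - 1033.
Equate the new curves: 1084 - 3P = 5P - 1033, giving 2117 = 8P, P = 264.625, q = 290.125.
%ΔP = (264.625 − 263) / 263 × 100 = +0.62%.

+0.62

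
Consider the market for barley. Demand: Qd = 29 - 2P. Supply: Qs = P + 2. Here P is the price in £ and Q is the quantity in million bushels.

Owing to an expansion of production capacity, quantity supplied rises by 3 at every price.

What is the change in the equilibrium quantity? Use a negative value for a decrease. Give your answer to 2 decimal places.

Solve the original market: 29 - 2P = P + 2, hence P = 9 and Q = 11.
The new curves are Qd = 29 - 2P (demand) and Qs = P + 5 (supply).
Clearing the new market: 29 - 2P = P + 5, so P = 8 and Q = 13.
ΔQ = 13 − 11 = +2.00.

+2.00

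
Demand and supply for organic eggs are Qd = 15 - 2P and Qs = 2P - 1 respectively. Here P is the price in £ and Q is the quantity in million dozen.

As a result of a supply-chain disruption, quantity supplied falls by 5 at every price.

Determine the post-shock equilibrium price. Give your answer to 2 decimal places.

5.25

Before the shock: 15 - 2P = 2P - 1 ⇒ 16 = 4P ⇒ P = 4, Q = 7.
With the change applied: demand Qd = 15 - 2P, supply Qs = 2P - 6.
Equate the new curves: 15 - 2P = 2P - 6, giving 21 = 4P, P = 5.25, Q = 4.5.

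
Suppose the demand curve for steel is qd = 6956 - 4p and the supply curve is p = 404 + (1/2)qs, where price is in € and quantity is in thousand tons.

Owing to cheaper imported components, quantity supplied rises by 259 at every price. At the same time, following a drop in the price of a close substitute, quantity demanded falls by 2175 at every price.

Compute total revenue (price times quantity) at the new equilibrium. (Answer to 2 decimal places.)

1090577.22

Before the shock: 6956 - 4p = 2p - 808 ⇒ 7764 = 6p ⇒ p = 1294, q = 1780.
After the shift, demand is qd = 4781 - 4p and supply is qs = 2p - 549.
Equate the new curves: 4781 - 4p = 2p - 549, giving 5330 = 6p, p = 2665/3 ≈ 888.3333, q = 3683/3 ≈ 1227.6667.
New expenditure = 888.3333 × 1227.6667 = 1090577.22.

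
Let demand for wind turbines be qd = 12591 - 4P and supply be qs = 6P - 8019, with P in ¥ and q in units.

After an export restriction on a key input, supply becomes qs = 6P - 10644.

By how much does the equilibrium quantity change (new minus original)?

Initially, 12591 - 4P = 6P - 8019, so 20610 = 10P and P = 2061, q = 4347.
The new curves are qd = 12591 - 4P (demand) and qs = 6P - 10644 (supply).
Clearing the new market: 12591 - 4P = 6P - 10644, so P = 2323.5 and q = 3297.
Δq = 3297 − 4347 = -1050.

-1050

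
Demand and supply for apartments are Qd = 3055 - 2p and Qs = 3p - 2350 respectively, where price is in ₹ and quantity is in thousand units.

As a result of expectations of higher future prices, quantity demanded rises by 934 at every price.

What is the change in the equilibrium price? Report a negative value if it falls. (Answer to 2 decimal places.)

+186.80

Before the shock: 3055 - 2p = 3p - 2350 ⇒ 5405 = 5p ⇒ p = 1081, Q = 893.
With the change applied: demand Qd = 3989 - 2p, supply Qs = 3p - 2350.
Clearing the new market: 3989 - 2p = 3p - 2350, so p = 1267.8 and Q = 1453.4.
Δp = 1267.8 − 1081 = +186.80.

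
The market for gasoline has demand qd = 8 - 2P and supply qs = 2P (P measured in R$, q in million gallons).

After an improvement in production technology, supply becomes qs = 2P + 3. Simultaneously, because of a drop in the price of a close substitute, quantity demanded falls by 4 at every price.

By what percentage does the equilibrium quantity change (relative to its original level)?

-12.5

Original equilibrium: 8 - 2P = 2P gives 8 = 4P, so P = 2 and q = 4.
After the shift, demand is qd = 4 - 2P and supply is qs = 2P + 3.
Setting them equal: 4 - 2P = 2P + 3 → 1 = 4P, so P = 0.25 and q = 3.5.
%Δq = (3.5 − 4) / 4 × 100 = -12.5%.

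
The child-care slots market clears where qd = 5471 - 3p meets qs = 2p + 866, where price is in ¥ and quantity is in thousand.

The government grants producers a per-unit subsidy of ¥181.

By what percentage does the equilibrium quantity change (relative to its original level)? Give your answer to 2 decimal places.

Solve the original market: 5471 - 3p = 2p + 866, hence p = 921 and q = 2708.
Since sellers receive the price plus the subsidy, the effective supply curve becomes qs = 2p + 1228.
New equilibrium: 5471 - 3p = 2p + 1228 ⇒ 4243 = 5p ⇒ p = 848.6, q = 2925.2.
%Δq = (2925.2 − 2708) / 2708 × 100 = +8.02%.

+8.02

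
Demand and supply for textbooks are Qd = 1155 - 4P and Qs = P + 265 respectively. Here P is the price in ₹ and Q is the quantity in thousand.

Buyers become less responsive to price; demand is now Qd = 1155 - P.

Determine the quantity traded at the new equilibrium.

710

Initially, 1155 - 4P = P + 265, so 890 = 5P and P = 178, Q = 443.
The shock moves the curves to Qd = 1155 - P and Qs = P + 265.
Equate the new curves: 1155 - P = P + 265, giving 890 = 2P, P = 445, Q = 710.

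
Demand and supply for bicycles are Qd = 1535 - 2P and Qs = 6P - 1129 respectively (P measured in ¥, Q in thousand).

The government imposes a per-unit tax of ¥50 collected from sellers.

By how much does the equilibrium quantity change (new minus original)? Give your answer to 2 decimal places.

Solve the original market: 1535 - 2P = 6P - 1129, hence P = 333 and Q = 869.
Since sellers keep the price net of the tax, the effective supply curve becomes Qs = 6P - 1429.
Equate the new curves: 1535 - 2P = 6P - 1429, giving 2964 = 8P, P = 370.5, Q = 794.
ΔQ = 794 − 869 = -75.00.

-75.00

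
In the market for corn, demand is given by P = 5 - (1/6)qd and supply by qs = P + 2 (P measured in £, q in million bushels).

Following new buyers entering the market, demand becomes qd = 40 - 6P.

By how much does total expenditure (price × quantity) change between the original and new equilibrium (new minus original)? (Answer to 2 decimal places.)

Original equilibrium: 30 - 6P = P + 2 gives 28 = 7P, so P = 4 and q = 6.
With the change applied: demand qd = 40 - 6P, supply qs = P + 2.
Setting them equal: 40 - 6P = P + 2 → 38 = 7P, so P = 38/7 ≈ 5.4286 and q = 52/7 ≈ 7.4286.
Expenditure moves from 4×6 = 24 to 5.4286×7.4286 = 40.3265; change = +16.33.

+16.33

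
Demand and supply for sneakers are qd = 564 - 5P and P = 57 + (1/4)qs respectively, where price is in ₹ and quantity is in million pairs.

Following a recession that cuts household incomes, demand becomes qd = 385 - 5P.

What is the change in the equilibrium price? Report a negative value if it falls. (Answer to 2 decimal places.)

-19.89

Before the shock: 564 - 5P = 4P - 228 ⇒ 792 = 9P ⇒ P = 88, q = 124.
After the shift, demand is qd = 385 - 5P and supply is qs = 4P - 228.
Setting them equal: 385 - 5P = 4P - 228 → 613 = 9P, so P = 613/9 ≈ 68.1111 and q = 400/9 ≈ 44.4444.
ΔP = 68.1111 − 88 = -19.89.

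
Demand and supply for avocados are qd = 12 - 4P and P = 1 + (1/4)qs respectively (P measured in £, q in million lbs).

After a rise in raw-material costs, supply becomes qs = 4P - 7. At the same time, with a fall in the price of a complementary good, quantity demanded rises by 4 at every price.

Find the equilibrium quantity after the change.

Initially, 12 - 4P = 4P - 4, so 16 = 8P and P = 2, q = 4.
The new curves are qd = 16 - 4P (demand) and qs = 4P - 7 (supply).
Setting them equal: 16 - 4P = 4P - 7 → 23 = 8P, so P = 2.875 and q = 4.5.

4.5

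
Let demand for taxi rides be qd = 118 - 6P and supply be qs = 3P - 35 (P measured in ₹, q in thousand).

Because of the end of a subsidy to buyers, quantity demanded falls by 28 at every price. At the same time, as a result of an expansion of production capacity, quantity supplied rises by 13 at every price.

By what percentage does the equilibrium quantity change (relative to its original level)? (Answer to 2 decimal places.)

-4.17

Initially, 118 - 6P = 3P - 35, so 153 = 9P and P = 17, q = 16.
With the change applied: demand qd = 90 - 6P, supply qs = 3P - 22.
Setting them equal: 90 - 6P = 3P - 22 → 112 = 9P, so P = 112/9 ≈ 12.4444 and q = 46/3 ≈ 15.3333.
%Δq = (15.3333 − 16) / 16 × 100 = -4.17%.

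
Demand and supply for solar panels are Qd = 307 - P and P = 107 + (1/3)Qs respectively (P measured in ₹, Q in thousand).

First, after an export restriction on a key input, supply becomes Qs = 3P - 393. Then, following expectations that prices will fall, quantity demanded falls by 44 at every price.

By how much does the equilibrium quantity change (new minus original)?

-51

Original equilibrium: 307 - P = 3P - 321 gives 628 = 4P, so P = 157 and Q = 150.
The shock moves the curves to Qd = 263 - P and Qs = 3P - 393.
Setting them equal: 263 - P = 3P - 393 → 656 = 4P, so P = 164 and Q = 99.
ΔQ = 99 − 150 = -51.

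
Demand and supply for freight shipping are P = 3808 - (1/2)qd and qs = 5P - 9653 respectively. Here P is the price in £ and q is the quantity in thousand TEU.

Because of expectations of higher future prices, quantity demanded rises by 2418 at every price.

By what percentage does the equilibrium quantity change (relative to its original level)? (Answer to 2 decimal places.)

+64.40

Initially, 7616 - 2P = 5P - 9653, so 17269 = 7P and P = 2467, q = 2682.
The new curves are qd = 10034 - 2P (demand) and qs = 5P - 9653 (supply).
Equate the new curves: 10034 - 2P = 5P - 9653, giving 19687 = 7P, P = 19687/7 ≈ 2812.4286, q = 30864/7 ≈ 4409.1429.
%Δq = (4409.1429 − 2682) / 2682 × 100 = +64.40%.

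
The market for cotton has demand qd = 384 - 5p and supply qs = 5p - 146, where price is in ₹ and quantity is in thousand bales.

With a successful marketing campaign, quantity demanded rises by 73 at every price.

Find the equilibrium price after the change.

60.3

Original equilibrium: 384 - 5p = 5p - 146 gives 530 = 10p, so p = 53 and q = 119.
After the shift, demand is qd = 457 - 5p and supply is qs = 5p - 146.
New equilibrium: 457 - 5p = 5p - 146 ⇒ 603 = 10p ⇒ p = 60.3, q = 155.5.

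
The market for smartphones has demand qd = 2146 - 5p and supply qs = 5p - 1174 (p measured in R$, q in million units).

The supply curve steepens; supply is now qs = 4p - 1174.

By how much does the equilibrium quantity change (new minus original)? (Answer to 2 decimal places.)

-184.44

Initially, 2146 - 5p = 5p - 1174, so 3320 = 10p and p = 332, q = 486.
After the shift, demand is qd = 2146 - 5p and supply is qs = 4p - 1174.
Setting them equal: 2146 - 5p = 4p - 1174 → 3320 = 9p, so p = 3320/9 ≈ 368.8889 and q = 2714/9 ≈ 301.5556.
Δq = 301.5556 − 486 = -184.44.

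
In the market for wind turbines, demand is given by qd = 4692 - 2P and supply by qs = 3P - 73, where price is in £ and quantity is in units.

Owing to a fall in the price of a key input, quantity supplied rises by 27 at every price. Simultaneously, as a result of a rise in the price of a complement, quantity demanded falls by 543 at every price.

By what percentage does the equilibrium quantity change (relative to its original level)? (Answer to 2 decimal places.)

-11.31

Before the shock: 4692 - 2P = 3P - 73 ⇒ 4765 = 5P ⇒ P = 953, q = 2786.
With the change applied: demand qd = 4149 - 2P, supply qs = 3P - 46.
Setting them equal: 4149 - 2P = 3P - 46 → 4195 = 5P, so P = 839 and q = 2471.
%Δq = (2471 − 2786) / 2786 × 100 = -11.31%.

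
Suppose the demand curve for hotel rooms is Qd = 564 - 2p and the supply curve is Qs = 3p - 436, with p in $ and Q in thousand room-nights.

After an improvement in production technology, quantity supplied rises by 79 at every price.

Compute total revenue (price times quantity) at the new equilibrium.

36029.52

Initially, 564 - 2p = 3p - 436, so 1000 = 5p and p = 200, Q = 164.
The new curves are Qd = 564 - 2p (demand) and Qs = 3p - 357 (supply).
Equate the new curves: 564 - 2p = 3p - 357, giving 921 = 5p, p = 184.2, Q = 195.6.
New expenditure = 184.2 × 195.6 = 36029.52.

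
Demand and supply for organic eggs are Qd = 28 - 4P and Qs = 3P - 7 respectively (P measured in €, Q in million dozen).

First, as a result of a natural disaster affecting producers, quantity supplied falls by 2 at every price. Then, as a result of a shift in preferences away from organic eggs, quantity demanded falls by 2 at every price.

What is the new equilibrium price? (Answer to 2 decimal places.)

Solve the original market: 28 - 4P = 3P - 7, hence P = 5 and Q = 8.
With the change applied: demand Qd = 26 - 4P, supply Qs = 3P - 9.
Equate the new curves: 26 - 4P = 3P - 9, giving 35 = 7P, P = 5, Q = 6.

5.00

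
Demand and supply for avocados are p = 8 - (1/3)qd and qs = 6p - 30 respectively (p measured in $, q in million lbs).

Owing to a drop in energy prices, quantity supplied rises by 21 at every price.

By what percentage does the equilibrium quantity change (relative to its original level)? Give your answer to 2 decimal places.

Original equilibrium: 24 - 3p = 6p - 30 gives 54 = 9p, so p = 6 and q = 6.
The shock moves the curves to qd = 24 - 3p and qs = 6p - 9.
Clearing the new market: 24 - 3p = 6p - 9, so p = 11/3 ≈ 3.6667 and q = 13.
%Δq = (13 − 6) / 6 × 100 = +116.67%.

+116.67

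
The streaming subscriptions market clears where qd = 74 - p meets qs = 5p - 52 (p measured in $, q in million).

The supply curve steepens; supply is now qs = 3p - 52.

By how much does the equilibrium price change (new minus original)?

Original equilibrium: 74 - p = 5p - 52 gives 126 = 6p, so p = 21 and q = 53.
With the change applied: demand qd = 74 - p, supply qs = 3p - 52.
New equilibrium: 74 - p = 3p - 52 ⇒ 126 = 4p ⇒ p = 31.5, q = 42.5.
Δp = 31.5 − 21 = +10.5.

+10.5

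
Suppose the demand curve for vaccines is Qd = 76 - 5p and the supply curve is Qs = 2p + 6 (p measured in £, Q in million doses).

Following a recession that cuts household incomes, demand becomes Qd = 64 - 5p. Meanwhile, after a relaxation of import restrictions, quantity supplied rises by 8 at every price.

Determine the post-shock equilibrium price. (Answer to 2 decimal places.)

Before the shock: 76 - 5p = 2p + 6 ⇒ 70 = 7p ⇒ p = 10, Q = 26.
The new curves are Qd = 64 - 5p (demand) and Qs = 2p + 14 (supply).
Equate the new curves: 64 - 5p = 2p + 14, giving 50 = 7p, p = 50/7 ≈ 7.1429, Q = 198/7 ≈ 28.2857.

7.14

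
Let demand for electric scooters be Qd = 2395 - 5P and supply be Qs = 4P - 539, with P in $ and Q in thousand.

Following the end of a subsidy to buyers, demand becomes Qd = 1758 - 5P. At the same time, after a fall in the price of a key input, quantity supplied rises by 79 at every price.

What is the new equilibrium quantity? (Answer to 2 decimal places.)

525.78

Solve the original market: 2395 - 5P = 4P - 539, hence P = 326 and Q = 765.
With the change applied: demand Qd = 1758 - 5P, supply Qs = 4P - 460.
New equilibrium: 1758 - 5P = 4P - 460 ⇒ 2218 = 9P ⇒ P = 2218/9 ≈ 246.4444, Q = 4732/9 ≈ 525.7778.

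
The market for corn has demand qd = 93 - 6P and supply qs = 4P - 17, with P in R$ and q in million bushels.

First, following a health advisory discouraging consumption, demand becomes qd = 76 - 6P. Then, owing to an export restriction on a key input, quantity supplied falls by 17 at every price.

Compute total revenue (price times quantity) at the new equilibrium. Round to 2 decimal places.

Initially, 93 - 6P = 4P - 17, so 110 = 10P and P = 11, q = 27.
With the change applied: demand qd = 76 - 6P, supply qs = 4P - 34.
Equate the new curves: 76 - 6P = 4P - 34, giving 110 = 10P, P = 11, q = 10.
New expenditure = 11 × 10 = 110.00.

110.00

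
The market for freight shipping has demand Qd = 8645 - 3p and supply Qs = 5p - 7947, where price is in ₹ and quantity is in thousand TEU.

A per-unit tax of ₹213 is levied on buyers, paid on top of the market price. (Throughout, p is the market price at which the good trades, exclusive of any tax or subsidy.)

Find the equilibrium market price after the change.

1994.125

Solve the original market: 8645 - 3p = 5p - 7947, hence p = 2074 and Q = 2423.
Since buyers pay the price plus the tax, the effective demand curve becomes Qd = 8006 - 3p.
Clearing the new market: 8006 - 3p = 5p - 7947, so p = 1994.125 and Q = 2023.625.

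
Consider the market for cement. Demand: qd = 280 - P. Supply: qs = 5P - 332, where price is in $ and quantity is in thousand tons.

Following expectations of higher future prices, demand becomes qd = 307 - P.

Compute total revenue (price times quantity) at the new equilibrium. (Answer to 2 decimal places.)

Initially, 280 - P = 5P - 332, so 612 = 6P and P = 102, q = 178.
The shock moves the curves to qd = 307 - P and qs = 5P - 332.
Setting them equal: 307 - P = 5P - 332 → 639 = 6P, so P = 106.5 and q = 200.5.
New expenditure = 106.5 × 200.5 = 21353.25.

21353.25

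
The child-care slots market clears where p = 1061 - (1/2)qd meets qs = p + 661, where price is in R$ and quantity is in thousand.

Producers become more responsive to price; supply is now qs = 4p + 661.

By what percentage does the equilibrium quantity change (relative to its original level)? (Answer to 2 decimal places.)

+42.42

Initially, 2122 - 2p = p + 661, so 1461 = 3p and p = 487, q = 1148.
The new curves are qd = 2122 - 2p (demand) and qs = 4p + 661 (supply).
New equilibrium: 2122 - 2p = 4p + 661 ⇒ 1461 = 6p ⇒ p = 243.5, q = 1635.
%Δq = (1635 − 1148) / 1148 × 100 = +42.42%.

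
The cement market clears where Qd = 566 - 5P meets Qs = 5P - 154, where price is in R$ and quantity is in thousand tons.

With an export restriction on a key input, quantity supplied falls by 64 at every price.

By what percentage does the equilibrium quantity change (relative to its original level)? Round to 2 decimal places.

-15.53

Before the shock: 566 - 5P = 5P - 154 ⇒ 720 = 10P ⇒ P = 72, Q = 206.
After the shift, demand is Qd = 566 - 5P and supply is Qs = 5P - 218.
Clearing the new market: 566 - 5P = 5P - 218, so P = 78.4 and Q = 174.
%ΔQ = (174 − 206) / 206 × 100 = -15.53%.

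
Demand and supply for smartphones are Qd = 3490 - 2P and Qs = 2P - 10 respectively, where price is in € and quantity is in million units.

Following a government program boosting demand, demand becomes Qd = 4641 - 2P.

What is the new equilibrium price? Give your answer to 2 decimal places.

1162.75

Solve the original market: 3490 - 2P = 2P - 10, hence P = 875 and Q = 1740.
The shock moves the curves to Qd = 4641 - 2P and Qs = 2P - 10.
Clearing the new market: 4641 - 2P = 2P - 10, so P = 1162.75 and Q = 2315.5.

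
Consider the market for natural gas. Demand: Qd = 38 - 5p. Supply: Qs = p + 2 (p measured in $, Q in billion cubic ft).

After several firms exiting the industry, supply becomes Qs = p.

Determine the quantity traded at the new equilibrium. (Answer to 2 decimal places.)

6.33

Before the shock: 38 - 5p = p + 2 ⇒ 36 = 6p ⇒ p = 6, Q = 8.
The new curves are Qd = 38 - 5p (demand) and Qs = p (supply).
Clearing the new market: 38 - 5p = p, so p = 19/3 ≈ 6.3333 and Q = 19/3 ≈ 6.3333.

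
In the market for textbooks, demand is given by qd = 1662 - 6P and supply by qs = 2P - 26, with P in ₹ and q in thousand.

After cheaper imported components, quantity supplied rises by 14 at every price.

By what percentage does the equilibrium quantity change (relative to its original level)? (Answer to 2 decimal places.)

+2.65

Before the shock: 1662 - 6P = 2P - 26 ⇒ 1688 = 8P ⇒ P = 211, q = 396.
After the shift, demand is qd = 1662 - 6P and supply is qs = 2P - 12.
New equilibrium: 1662 - 6P = 2P - 12 ⇒ 1674 = 8P ⇒ P = 209.25, q = 406.5.
%Δq = (406.5 − 396) / 396 × 100 = +2.65%.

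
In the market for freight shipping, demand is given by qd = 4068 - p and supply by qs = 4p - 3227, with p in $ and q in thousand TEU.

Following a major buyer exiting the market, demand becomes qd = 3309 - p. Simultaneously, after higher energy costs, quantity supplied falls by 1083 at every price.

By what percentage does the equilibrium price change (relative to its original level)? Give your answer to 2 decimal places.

+4.44

Solve the original market: 4068 - p = 4p - 3227, hence p = 1459 and q = 2609.
With the change applied: demand qd = 3309 - p, supply qs = 4p - 4310.
New equilibrium: 3309 - p = 4p - 4310 ⇒ 7619 = 5p ⇒ p = 1523.8, q = 1785.2.
%Δp = (1523.8 − 1459) / 1459 × 100 = +4.44%.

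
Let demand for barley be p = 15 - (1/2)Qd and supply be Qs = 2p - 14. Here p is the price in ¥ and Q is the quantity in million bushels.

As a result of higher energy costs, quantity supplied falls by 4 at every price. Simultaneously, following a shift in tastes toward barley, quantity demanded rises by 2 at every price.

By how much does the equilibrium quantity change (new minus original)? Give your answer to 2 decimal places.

Before the shock: 30 - 2p = 2p - 14 ⇒ 44 = 4p ⇒ p = 11, Q = 8.
The shock moves the curves to Qd = 32 - 2p and Qs = 2p - 18.
Equate the new curves: 32 - 2p = 2p - 18, giving 50 = 4p, p = 12.5, Q = 7.
ΔQ = 7 − 8 = -1.00.

-1.00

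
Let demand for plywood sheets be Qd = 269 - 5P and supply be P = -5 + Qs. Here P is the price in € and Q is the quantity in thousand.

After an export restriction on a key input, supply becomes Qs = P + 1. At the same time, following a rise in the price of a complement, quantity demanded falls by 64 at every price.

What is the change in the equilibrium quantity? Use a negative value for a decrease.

-14

Before the shock: 269 - 5P = P + 5 ⇒ 264 = 6P ⇒ P = 44, Q = 49.
The new curves are Qd = 205 - 5P (demand) and Qs = P + 1 (supply).
New equilibrium: 205 - 5P = P + 1 ⇒ 204 = 6P ⇒ P = 34, Q = 35.
ΔQ = 35 − 49 = -14.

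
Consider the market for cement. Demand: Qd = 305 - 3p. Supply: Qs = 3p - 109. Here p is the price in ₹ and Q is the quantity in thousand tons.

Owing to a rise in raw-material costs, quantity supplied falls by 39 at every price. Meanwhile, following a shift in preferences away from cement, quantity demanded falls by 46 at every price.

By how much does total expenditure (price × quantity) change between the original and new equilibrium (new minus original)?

Initially, 305 - 3p = 3p - 109, so 414 = 6p and p = 69, Q = 98.
The shock moves the curves to Qd = 259 - 3p and Qs = 3p - 148.
Clearing the new market: 259 - 3p = 3p - 148, so p = 407/6 ≈ 67.8333 and Q = 55.5.
Expenditure moves from 69×98 = 6762 to 67.8333×55.5 = 3764.75; change = -2997.25.

-2997.25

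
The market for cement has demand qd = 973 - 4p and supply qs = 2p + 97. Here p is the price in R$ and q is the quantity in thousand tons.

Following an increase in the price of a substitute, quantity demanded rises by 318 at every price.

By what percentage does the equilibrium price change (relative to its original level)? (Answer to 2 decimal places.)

+36.30

Initially, 973 - 4p = 2p + 97, so 876 = 6p and p = 146, q = 389.
After the shift, demand is qd = 1291 - 4p and supply is qs = 2p + 97.
Equate the new curves: 1291 - 4p = 2p + 97, giving 1194 = 6p, p = 199, q = 495.
%Δp = (199 − 146) / 146 × 100 = +36.30%.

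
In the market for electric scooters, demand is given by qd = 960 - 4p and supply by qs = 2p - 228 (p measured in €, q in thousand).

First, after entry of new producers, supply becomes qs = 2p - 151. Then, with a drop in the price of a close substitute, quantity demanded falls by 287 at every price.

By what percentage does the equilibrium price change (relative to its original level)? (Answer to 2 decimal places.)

-30.64

Initially, 960 - 4p = 2p - 228, so 1188 = 6p and p = 198, q = 168.
The new curves are qd = 673 - 4p (demand) and qs = 2p - 151 (supply).
Setting them equal: 673 - 4p = 2p - 151 → 824 = 6p, so p = 412/3 ≈ 137.3333 and q = 371/3 ≈ 123.6667.
%Δp = (137.3333 − 198) / 198 × 100 = -30.64%.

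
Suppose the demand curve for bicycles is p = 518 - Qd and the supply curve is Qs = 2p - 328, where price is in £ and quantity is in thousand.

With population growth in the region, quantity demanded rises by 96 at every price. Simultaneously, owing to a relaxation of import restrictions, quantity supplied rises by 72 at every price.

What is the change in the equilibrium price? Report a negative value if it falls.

+8

Solve the original market: 518 - p = 2p - 328, hence p = 282 and Q = 236.
The shock moves the curves to Qd = 614 - p and Qs = 2p - 256.
Setting them equal: 614 - p = 2p - 256 → 870 = 3p, so p = 290 and Q = 324.
Δp = 290 − 282 = +8.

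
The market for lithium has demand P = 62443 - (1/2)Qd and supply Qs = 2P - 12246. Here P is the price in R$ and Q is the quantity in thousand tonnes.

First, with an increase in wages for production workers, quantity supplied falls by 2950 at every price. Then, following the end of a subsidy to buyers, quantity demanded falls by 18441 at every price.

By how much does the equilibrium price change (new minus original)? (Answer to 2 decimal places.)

-3872.75

Before the shock: 124886 - 2P = 2P - 12246 ⇒ 137132 = 4P ⇒ P = 34283, Q = 56320.
With the change applied: demand Qd = 106445 - 2P, supply Qs = 2P - 15196.
Clearing the new market: 106445 - 2P = 2P - 15196, so P = 30410.25 and Q = 45624.5.
ΔP = 30410.25 − 34283 = -3872.75.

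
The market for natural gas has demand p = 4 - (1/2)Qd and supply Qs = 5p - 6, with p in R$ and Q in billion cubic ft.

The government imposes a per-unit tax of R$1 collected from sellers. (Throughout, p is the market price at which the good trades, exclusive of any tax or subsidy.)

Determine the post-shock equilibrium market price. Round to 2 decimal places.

Original equilibrium: 8 - 2p = 5p - 6 gives 14 = 7p, so p = 2 and Q = 4.
Since sellers keep the price net of the tax, the effective supply curve becomes Qs = 5p - 11.
Clearing the new market: 8 - 2p = 5p - 11, so p = 19/7 ≈ 2.7143 and Q = 18/7 ≈ 2.5714.

2.71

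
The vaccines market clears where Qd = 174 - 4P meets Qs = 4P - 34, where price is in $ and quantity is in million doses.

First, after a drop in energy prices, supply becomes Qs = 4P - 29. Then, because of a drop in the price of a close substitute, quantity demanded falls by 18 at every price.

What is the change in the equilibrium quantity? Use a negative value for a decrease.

-6.5

Before the shock: 174 - 4P = 4P - 34 ⇒ 208 = 8P ⇒ P = 26, Q = 70.
The shock moves the curves to Qd = 156 - 4P and Qs = 4P - 29.
New equilibrium: 156 - 4P = 4P - 29 ⇒ 185 = 8P ⇒ P = 23.125, Q = 63.5.
ΔQ = 63.5 − 70 = -6.5.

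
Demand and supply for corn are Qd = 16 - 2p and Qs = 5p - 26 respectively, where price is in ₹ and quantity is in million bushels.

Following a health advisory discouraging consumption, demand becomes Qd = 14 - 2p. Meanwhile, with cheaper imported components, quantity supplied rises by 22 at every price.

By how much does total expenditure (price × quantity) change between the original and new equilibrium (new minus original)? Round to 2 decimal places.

-1.22

Solve the original market: 16 - 2p = 5p - 26, hence p = 6 and Q = 4.
The shock moves the curves to Qd = 14 - 2p and Qs = 5p - 4.
Clearing the new market: 14 - 2p = 5p - 4, so p = 18/7 ≈ 2.5714 and Q = 62/7 ≈ 8.8571.
Expenditure moves from 6×4 = 24 to 2.5714×8.8571 = 22.7755; change = -1.22.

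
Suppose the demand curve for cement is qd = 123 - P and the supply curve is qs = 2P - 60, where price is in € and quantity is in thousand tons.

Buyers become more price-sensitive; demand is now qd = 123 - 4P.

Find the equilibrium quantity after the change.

Solve the original market: 123 - P = 2P - 60, hence P = 61 and q = 62.
The new curves are qd = 123 - 4P (demand) and qs = 2P - 60 (supply).
Setting them equal: 123 - 4P = 2P - 60 → 183 = 6P, so P = 30.5 and q = 1.

1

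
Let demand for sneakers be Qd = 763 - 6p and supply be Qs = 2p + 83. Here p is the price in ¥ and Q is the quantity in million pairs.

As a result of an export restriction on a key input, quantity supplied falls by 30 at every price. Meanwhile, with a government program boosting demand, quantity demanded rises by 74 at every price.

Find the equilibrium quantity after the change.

Solve the original market: 763 - 6p = 2p + 83, hence p = 85 and Q = 253.
The shock moves the curves to Qd = 837 - 6p and Qs = 2p + 53.
Clearing the new market: 837 - 6p = 2p + 53, so p = 98 and Q = 249.

249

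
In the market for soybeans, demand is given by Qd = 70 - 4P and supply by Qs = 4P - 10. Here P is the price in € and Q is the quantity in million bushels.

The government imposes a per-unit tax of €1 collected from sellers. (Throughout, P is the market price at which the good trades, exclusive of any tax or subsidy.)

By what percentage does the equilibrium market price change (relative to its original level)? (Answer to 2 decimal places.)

Solve the original market: 70 - 4P = 4P - 10, hence P = 10 and Q = 30.
Since sellers keep the price net of the tax, the effective supply curve becomes Qs = 4P - 14.
Setting them equal: 70 - 4P = 4P - 14 → 84 = 8P, so P = 10.5 and Q = 28.
%ΔP = (10.5 − 10) / 10 × 100 = +5.00%.

+5.00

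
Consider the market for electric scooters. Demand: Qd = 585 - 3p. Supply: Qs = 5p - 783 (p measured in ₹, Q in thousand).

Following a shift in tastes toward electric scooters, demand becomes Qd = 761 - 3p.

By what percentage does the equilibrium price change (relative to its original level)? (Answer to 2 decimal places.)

Original equilibrium: 585 - 3p = 5p - 783 gives 1368 = 8p, so p = 171 and Q = 72.
After the shift, demand is Qd = 761 - 3p and supply is Qs = 5p - 783.
Equate the new curves: 761 - 3p = 5p - 783, giving 1544 = 8p, p = 193, Q = 182.
%Δp = (193 − 171) / 171 × 100 = +12.87%.

+12.87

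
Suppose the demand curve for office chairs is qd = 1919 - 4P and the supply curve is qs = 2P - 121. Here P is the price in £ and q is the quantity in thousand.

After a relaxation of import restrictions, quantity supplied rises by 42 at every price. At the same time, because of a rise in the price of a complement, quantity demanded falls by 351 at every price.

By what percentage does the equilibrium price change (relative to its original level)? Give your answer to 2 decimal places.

-19.26

Before the shock: 1919 - 4P = 2P - 121 ⇒ 2040 = 6P ⇒ P = 340, q = 559.
After the shift, demand is qd = 1568 - 4P and supply is qs = 2P - 79.
Setting them equal: 1568 - 4P = 2P - 79 → 1647 = 6P, so P = 274.5 and q = 470.
%ΔP = (274.5 − 340) / 340 × 100 = -19.26%.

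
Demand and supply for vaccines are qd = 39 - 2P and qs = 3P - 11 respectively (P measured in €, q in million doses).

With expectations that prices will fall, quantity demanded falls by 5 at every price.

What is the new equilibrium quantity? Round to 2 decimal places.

16.00

Initially, 39 - 2P = 3P - 11, so 50 = 5P and P = 10, q = 19.
The shock moves the curves to qd = 34 - 2P and qs = 3P - 11.
Clearing the new market: 34 - 2P = 3P - 11, so P = 9 and q = 16.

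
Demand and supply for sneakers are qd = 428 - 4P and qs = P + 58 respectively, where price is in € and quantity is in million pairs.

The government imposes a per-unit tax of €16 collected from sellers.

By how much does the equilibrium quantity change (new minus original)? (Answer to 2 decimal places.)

Solve the original market: 428 - 4P = P + 58, hence P = 74 and q = 132.
Since sellers keep the price net of the tax, the effective supply curve becomes qs = P + 42.
New equilibrium: 428 - 4P = P + 42 ⇒ 386 = 5P ⇒ P = 77.2, q = 119.2.
Δq = 119.2 − 132 = -12.80.

-12.80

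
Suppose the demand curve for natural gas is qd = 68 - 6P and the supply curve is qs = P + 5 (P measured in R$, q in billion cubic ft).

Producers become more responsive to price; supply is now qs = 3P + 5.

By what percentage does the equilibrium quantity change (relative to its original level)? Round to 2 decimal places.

Solve the original market: 68 - 6P = P + 5, hence P = 9 and q = 14.
The shock moves the curves to qd = 68 - 6P and qs = 3P + 5.
Equate the new curves: 68 - 6P = 3P + 5, giving 63 = 9P, P = 7, q = 26.
%Δq = (26 − 14) / 14 × 100 = +85.71%.

+85.71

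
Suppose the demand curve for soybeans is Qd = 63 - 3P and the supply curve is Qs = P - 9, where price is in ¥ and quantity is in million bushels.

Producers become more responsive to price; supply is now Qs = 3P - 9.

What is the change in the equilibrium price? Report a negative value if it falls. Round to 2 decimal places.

-6.00

Original equilibrium: 63 - 3P = P - 9 gives 72 = 4P, so P = 18 and Q = 9.
After the shift, demand is Qd = 63 - 3P and supply is Qs = 3P - 9.
New equilibrium: 63 - 3P = 3P - 9 ⇒ 72 = 6P ⇒ P = 12, Q = 27.
ΔP = 12 − 18 = -6.00.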